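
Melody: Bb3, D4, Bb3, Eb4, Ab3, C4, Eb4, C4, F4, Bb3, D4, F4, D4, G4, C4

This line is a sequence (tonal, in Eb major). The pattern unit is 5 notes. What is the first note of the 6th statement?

Taking 5-note groups, the heads are Bb3, C4, D4: the pattern moves up a 2nd.
Extending the heads up a 2nd: Eb4 → F4 → G4.

G4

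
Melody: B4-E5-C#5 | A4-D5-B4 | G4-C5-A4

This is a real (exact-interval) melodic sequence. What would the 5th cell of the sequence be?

Eb4 Ab4 F4

Taking 3-note groups, the heads are B4, A4, G4: the pattern moves down a 2nd.
Extending down a 2nd: F4 → Eb4.
Statement 5 starts on Eb4 and keeps the same exact contour: Eb4 Ab4 F4.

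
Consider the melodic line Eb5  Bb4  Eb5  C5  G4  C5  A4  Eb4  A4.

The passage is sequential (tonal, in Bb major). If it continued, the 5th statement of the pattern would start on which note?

D4

Unit = 3 notes; the statements start on Eb5, C5, A4, moving down a 3rd each time.
Continuing: F4 → D4. Statement 5 starts on D4.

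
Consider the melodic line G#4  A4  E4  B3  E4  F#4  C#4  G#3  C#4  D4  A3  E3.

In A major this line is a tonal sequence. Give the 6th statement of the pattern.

Unit = 4 notes; the statements start on G#4, E4, C#4, moving down a 3rd each time.
Extending down a 3rd: A3 → F#3 → D3.
So cell 6 is D3 E3 B2 F#2.

D3 E3 B2 F#2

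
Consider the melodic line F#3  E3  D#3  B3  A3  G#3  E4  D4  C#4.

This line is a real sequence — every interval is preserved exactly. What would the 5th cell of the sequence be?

The 3-note cells begin on F#3, B3, E4 — each up a 4th from the last.
Carrying on: A4 → D5.
Statement 5 starts on D5 and keeps the same exact contour: D5 C5 B4.

D5 C5 B4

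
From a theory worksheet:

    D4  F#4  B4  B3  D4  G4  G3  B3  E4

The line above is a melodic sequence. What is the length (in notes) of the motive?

Try groups of 3 (3 cells in 9 notes):
D4 F#4 B4 | B3 D4 G4 | G3 B3 E4
That's a consistent down a 3rd shift per cell, and no other grouping gives one.

3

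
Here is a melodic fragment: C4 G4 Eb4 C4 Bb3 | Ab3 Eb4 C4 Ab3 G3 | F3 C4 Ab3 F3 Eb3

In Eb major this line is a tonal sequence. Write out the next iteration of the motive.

D3 Ab3 F3 D3 C3

Taking 5-note groups, the heads are C4, Ab3, F3: the pattern moves down a 3rd.
From D3 the diatonic shape gives D3 Ab3 F3 D3 C3.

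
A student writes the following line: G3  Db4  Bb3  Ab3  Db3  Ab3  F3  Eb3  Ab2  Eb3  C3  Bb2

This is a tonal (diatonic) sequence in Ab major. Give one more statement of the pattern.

Eb2 Bb2 G2 F2

Unit = 4 notes; the statements start on G3, Db3, Ab2, moving down a 4th each time.
From Eb2 the diatonic shape gives Eb2 Bb2 G2 F2.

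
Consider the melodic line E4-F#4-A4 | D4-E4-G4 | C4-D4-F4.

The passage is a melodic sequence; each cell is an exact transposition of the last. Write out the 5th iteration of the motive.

Ab3 Bb3 Db4

The 3-note cells begin on E4, D4, C4 — each down a 2nd from the last.
Extending down a 2nd: Bb3 → Ab3.
Statement 5 starts on Ab3 and keeps the same exact contour: Ab3 Bb3 Db4.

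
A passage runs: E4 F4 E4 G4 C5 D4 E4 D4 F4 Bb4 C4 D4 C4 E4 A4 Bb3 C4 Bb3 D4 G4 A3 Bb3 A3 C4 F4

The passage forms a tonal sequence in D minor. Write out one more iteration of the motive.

Taking 5-note groups, the heads are E4, D4, C4, Bb3, A3: the pattern moves down a 2nd.
So cell 6 is G3 A3 G3 Bb3 E4.

G3 A3 G3 Bb3 E4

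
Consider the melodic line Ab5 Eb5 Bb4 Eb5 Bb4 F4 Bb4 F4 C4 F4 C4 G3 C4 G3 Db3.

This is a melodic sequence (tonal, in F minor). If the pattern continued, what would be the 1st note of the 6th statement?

G3

The unit is 3 notes. Position-1 pitches of the 5 shown cells: Ab5, Eb5, Bb4, F4, C4.
One more down a 4th gives G3.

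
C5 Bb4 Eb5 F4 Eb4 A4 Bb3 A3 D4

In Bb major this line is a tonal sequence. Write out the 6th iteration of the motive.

D2 C2 F2

The 3-note cells begin on C5, F4, Bb3 — each down a 5th from the last.
Carrying on: Eb3 → A2 → D2.
From D2 the diatonic shape gives D2 C2 F2.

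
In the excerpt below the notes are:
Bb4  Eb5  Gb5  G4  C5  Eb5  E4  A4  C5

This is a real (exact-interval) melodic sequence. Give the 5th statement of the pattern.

A#3 D#4 F#4

Taking 3-note groups, the heads are Bb4, G4, E4: the pattern moves down a 3rd.
Extending down a 3rd: C#4 → A#3.
So cell 5 is A#3 D#4 F#4.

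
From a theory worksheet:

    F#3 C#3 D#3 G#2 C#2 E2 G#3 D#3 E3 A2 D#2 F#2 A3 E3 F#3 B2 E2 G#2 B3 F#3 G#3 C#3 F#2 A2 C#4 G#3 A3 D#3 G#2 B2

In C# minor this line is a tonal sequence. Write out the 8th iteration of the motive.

F#4 C#4 D#4 G#3 C#3 E3

Unit = 6 notes; the statements start on F#3, G#3, A3, B3, C#4, moving up a 2nd each time.
Extending up a 2nd: D#4 → E4 → F#4.
Statement 8 starts on F#4 and keeps the same diatonic contour: F#4 C#4 D#4 G#3 C#3 E3.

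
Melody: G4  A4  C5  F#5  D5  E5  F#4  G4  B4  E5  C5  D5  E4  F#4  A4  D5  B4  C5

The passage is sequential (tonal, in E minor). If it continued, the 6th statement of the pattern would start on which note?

The 6-note cells begin on G4, F#4, E4 — each down a 2nd from the last.
Continuing: D4 → C4 → B3. Statement 6 starts on B3.

B3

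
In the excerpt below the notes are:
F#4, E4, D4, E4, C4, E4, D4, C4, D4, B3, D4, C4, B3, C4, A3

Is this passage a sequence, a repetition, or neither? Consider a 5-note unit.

Each 5-note cell is the previous one transposed down a 2nd.

sequence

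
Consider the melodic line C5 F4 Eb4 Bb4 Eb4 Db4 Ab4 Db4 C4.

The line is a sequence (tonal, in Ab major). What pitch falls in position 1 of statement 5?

F4

With 3-note cells, note 1 of each statement runs C5, Bb4, Ab4.
Each moves down a 2nd. Continuing: G4 → F4.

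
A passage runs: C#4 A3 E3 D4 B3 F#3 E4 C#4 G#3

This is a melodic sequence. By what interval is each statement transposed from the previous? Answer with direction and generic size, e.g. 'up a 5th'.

up a 2nd

The 3-note cells begin on C#4, D4, E4 — each up a 2nd from the last.
From C#4 to D4: up a 2nd.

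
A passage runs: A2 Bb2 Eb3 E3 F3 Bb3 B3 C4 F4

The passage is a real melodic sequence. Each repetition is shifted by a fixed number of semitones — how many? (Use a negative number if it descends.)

Taking 3-note groups, the heads are A2, E3, B3: the pattern moves up a 5th.
A2 to E3 spans +7 semitones.

7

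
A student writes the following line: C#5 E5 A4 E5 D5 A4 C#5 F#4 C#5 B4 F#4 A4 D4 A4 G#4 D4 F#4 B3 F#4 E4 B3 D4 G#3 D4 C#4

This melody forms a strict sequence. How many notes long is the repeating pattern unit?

There are 25 notes; a 5-note unit gives 5 cells:
C#5 E5 A4 E5 D5 | A4 C#5 F#4 C#5 B4 | F#4 A4 D4 A4 G#4 | D4 F#4 B3 F#4 E4 | B3 D4 G#3 D4 C#4
Each cell is the previous one down a 3rd — so the unit is 5 notes.

5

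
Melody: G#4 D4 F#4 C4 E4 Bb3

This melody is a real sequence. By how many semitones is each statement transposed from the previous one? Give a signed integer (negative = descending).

With a 2-note motive the entries are G#4, F#4, E4, each down a 2nd from the previous.
G#4→F#4 is 66 − 68 = -2 semitones.

-2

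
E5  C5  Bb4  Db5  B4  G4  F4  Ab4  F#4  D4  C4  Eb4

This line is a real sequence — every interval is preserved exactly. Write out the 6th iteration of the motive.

With a 4-note motive the entries are E5, B4, F#4, each down a 4th from the previous.
Extending down a 4th: C#4 → G#3 → D#3.
So cell 6 is D#3 B2 A2 C3.

D#3 B2 A2 C3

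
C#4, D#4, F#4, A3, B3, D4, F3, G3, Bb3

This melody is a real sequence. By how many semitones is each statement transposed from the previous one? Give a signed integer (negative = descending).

The 3-note cells begin on C#4, A3, F3 — each down a 3rd from the last.
C#4→A3 is 57 − 61 = -4 semitones.

-4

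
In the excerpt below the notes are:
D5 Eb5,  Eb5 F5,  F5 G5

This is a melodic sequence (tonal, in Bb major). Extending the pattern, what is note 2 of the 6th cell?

Grouping in 2s, the 2nd note of each cell is Eb5, F5, G5.
Carrying that up a 2nd forward: A5 → Bb5 → C6.

C6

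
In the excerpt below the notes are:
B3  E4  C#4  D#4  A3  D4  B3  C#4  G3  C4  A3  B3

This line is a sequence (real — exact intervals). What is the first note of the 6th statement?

Db3

Taking 4-note groups, the heads are B3, A3, G3: the pattern moves down a 2nd.
Extending the heads down a 2nd: F3 → Eb3 → Db3.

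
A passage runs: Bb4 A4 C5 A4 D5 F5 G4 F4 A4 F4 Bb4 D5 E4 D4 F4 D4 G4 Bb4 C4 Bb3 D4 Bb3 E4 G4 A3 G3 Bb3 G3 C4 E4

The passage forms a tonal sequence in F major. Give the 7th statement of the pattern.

D3 C3 E3 C3 F3 A3

The 6-note cells begin on Bb4, G4, E4, C4, A3 — each down a 3rd from the last.
Extending down a 3rd: F3 → D3.
So cell 7 is D3 C3 E3 C3 F3 A3.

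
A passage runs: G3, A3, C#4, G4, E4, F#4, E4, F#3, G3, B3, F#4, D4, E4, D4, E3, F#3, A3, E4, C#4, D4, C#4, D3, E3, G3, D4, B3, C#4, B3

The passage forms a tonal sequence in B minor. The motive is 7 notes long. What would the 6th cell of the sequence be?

Taking 7-note groups, the heads are G3, F#3, E3, D3: the pattern moves down a 2nd.
Continuing the starts: C#3 → B2.
From B2 the diatonic shape gives B2 C#3 E3 B3 G3 A3 G3.

B2 C#3 E3 B3 G3 A3 G3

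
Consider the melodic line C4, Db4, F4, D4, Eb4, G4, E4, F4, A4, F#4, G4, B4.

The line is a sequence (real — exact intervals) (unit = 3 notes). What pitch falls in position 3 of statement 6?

D#5

The unit is 3 notes. Position-3 pitches of the 4 shown cells: F4, G4, A4, B4.
Each moves up a 2nd. Continuing: C#5 → D#5.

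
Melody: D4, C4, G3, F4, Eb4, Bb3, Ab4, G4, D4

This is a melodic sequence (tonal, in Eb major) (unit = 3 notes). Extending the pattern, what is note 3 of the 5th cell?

Ab4

With 3-note cells, note 3 of each statement runs G3, Bb3, D4.
Carrying that up a 3rd forward: F4 → Ab4.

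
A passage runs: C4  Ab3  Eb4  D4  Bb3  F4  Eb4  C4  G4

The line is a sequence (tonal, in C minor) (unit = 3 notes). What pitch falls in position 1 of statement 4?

The unit is 3 notes. Position-1 pitches of the 3 shown cells: C4, D4, Eb4.
One more up a 2nd gives F4.

F4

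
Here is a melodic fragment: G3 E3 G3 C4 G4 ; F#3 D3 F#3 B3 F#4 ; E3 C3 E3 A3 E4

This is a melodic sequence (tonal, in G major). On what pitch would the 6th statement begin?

B2

With a 5-note motive the entries are G3, F#3, E3, each down a 2nd from the previous.
Continuing: D3 → C3 → B2. Statement 6 starts on B2.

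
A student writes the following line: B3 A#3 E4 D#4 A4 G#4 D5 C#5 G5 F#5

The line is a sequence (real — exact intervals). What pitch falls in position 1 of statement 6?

With 2-note cells, note 1 of each statement runs B3, E4, A4, D5, G5.
Each moves up a 4th; the next is C6.

C6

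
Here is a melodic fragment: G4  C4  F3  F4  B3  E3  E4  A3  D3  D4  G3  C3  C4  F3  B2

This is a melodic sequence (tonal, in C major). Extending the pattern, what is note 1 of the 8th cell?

G3

With 3-note cells, note 1 of each statement runs G4, F4, E4, D4, C4.
Extending down a 2nd: B3 → A3 → G3.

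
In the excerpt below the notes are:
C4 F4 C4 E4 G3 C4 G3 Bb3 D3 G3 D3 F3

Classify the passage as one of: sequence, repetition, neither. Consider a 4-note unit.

Each 4-note cell is the previous one transposed down a 4th.

sequence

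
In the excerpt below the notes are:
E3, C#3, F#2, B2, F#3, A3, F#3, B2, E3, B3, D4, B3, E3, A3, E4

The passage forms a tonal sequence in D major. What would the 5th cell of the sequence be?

C#5 A4 D4 G4 D5

Taking 5-note groups, the heads are E3, A3, D4: the pattern moves up a 4th.
Extending up a 4th: G4 → C#5.
From C#5 the diatonic shape gives C#5 A4 D4 G4 D5.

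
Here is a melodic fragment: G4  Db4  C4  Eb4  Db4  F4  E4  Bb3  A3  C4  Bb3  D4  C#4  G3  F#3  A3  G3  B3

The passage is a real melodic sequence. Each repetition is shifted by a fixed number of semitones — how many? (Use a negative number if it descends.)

-3

Taking 6-note groups, the heads are G4, E4, C#4: the pattern moves down a 3rd.
G4→E4 is 64 − 67 = -3 semitones.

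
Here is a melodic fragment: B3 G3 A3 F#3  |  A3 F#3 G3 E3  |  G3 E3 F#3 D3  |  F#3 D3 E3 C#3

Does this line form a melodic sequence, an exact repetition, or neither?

sequence

Each 4-note cell is the previous one transposed down a 2nd.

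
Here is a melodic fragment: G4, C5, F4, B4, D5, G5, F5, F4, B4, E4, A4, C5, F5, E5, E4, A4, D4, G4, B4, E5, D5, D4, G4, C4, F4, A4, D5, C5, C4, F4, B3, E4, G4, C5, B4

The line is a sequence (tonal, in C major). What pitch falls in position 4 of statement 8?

Grouping in 7s, the 4th note of each cell is B4, A4, G4, F4, E4.
Carrying that down a 2nd forward: D4 → C4 → B3.

B3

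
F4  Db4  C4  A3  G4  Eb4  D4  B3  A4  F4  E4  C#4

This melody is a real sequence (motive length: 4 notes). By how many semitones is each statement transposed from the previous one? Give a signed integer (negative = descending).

Taking 4-note groups, the heads are F4, G4, A4: the pattern moves up a 2nd.
F4 to G4 spans +2 semitones.

2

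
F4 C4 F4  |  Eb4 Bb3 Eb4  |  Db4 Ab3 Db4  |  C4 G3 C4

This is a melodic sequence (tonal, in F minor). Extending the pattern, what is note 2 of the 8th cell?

Grouping in 3s, the 2nd note of each cell is C4, Bb3, Ab3, G3.
Carrying that down a 2nd forward: F3 → Eb3 → Db3 → C3.

C3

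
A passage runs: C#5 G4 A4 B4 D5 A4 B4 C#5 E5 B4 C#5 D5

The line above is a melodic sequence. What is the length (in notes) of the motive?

There are 12 notes; a 4-note unit gives 3 cells:
C#5 G4 A4 B4 | D5 A4 B4 C#5 | E5 B4 C#5 D5
Every group is a transposition up a 2nd of the one before; no shorter unit works.

4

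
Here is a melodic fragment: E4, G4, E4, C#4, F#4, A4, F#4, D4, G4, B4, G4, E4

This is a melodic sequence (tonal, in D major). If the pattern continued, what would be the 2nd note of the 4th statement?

Grouping in 4s, the 2nd note of each cell is G4, A4, B4.
From B4, up a 2nd gives C#5.

C#5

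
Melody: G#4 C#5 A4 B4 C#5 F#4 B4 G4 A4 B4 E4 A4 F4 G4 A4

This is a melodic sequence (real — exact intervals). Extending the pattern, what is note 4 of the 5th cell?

Eb4

The unit is 5 notes. Position-4 pitches of the 3 shown cells: B4, A4, G4.
Carrying that down a 2nd forward: F4 → Eb4.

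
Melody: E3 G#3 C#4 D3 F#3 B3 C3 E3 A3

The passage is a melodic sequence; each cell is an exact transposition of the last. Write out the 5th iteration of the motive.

Taking 3-note groups, the heads are E3, D3, C3: the pattern moves down a 2nd.
Carrying on: Bb2 → Ab2.
From Ab2 the exact shape gives Ab2 C3 F3.

Ab2 C3 F3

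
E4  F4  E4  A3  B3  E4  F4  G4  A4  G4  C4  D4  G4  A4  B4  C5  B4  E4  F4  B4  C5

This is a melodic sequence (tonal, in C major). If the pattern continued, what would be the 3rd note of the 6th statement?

A5

Grouping in 7s, the 3rd note of each cell is E4, G4, B4.
Carrying that up a 3rd forward: D5 → F5 → A5.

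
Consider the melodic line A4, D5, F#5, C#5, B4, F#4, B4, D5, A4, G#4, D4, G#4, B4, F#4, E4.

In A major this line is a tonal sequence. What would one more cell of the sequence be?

The 5-note cells begin on A4, F#4, D4 — each down a 3rd from the last.
From B3 the diatonic shape gives B3 E4 G#4 D4 C#4.

B3 E4 G#4 D4 C#4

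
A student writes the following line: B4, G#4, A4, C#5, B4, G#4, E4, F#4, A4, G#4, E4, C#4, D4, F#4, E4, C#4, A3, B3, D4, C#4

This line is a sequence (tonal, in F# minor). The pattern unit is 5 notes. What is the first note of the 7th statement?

With a 5-note motive the entries are B4, G#4, E4, C#4, each down a 3rd from the previous.
Extending the heads down a 3rd: A3 → F#3 → D3.

D3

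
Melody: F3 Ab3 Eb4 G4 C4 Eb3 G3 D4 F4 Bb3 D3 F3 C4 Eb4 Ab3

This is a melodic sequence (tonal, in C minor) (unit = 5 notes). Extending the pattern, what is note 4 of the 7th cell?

Grouping in 5s, the 4th note of each cell is G4, F4, Eb4.
Carrying that down a 2nd forward: D4 → C4 → Bb3 → Ab3.

Ab3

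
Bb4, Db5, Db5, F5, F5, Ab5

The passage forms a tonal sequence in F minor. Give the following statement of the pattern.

The 2-note cells begin on Bb4, Db5, F5 — each up a 3rd from the last.
So cell 4 is Ab5 C6.

Ab5 C6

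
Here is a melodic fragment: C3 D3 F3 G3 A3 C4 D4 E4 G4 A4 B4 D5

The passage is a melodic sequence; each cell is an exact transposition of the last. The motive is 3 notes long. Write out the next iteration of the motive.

With a 3-note motive the entries are C3, G3, D4, A4, each up a 5th from the previous.
Statement 5 starts on E5 and keeps the same exact contour: E5 F#5 A5.

E5 F#5 A5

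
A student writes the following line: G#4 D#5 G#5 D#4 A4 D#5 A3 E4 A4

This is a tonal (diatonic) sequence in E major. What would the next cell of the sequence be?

Unit = 3 notes; the statements start on G#4, D#4, A3, moving down a 4th each time.
So cell 4 is E3 B3 E4.

E3 B3 E4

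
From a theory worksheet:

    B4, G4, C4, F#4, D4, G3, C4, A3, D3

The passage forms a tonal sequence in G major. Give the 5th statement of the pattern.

D3 B2 E2

With a 3-note motive the entries are B4, F#4, C4, each down a 4th from the previous.
Continuing the starts: G3 → D3.
Statement 5 starts on D3 and keeps the same diatonic contour: D3 B2 E2.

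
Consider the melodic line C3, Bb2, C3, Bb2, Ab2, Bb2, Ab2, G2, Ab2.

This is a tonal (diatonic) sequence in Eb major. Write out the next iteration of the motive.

With a 3-note motive the entries are C3, Bb2, Ab2, each down a 2nd from the previous.
From G2 the diatonic shape gives G2 F2 G2.

G2 F2 G2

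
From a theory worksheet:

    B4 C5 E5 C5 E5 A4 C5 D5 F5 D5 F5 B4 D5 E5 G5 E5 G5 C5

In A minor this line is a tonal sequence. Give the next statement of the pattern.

With a 6-note motive the entries are B4, C5, D5, each up a 2nd from the previous.
Statement 4 starts on E5 and keeps the same diatonic contour: E5 F5 A5 F5 A5 D5.

E5 F5 A5 F5 A5 D5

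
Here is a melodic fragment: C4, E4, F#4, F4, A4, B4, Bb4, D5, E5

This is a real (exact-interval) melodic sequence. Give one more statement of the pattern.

Eb5 G5 A5

With a 3-note motive the entries are C4, F4, Bb4, each up a 4th from the previous.
So cell 4 is Eb5 G5 A5.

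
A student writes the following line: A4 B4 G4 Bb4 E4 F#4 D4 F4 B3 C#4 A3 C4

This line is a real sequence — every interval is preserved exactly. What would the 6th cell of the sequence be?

Unit = 4 notes; the statements start on A4, E4, B3, moving down a 4th each time.
Continuing the starts: F#3 → C#3 → G#2.
Statement 6 starts on G#2 and keeps the same exact contour: G#2 A#2 F#2 A2.

G#2 A#2 F#2 A2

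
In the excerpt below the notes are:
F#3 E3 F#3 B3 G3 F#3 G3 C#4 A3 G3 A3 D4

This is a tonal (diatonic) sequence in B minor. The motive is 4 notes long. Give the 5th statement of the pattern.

Unit = 4 notes; the statements start on F#3, G3, A3, moving up a 2nd each time.
Continuing the starts: B3 → C#4.
So cell 5 is C#4 B3 C#4 F#4.

C#4 B3 C#4 F#4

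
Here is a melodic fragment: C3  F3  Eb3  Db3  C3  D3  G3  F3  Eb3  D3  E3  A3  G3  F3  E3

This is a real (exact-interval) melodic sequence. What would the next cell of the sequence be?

With a 5-note motive the entries are C3, D3, E3, each up a 2nd from the previous.
Statement 4 starts on F#3 and keeps the same exact contour: F#3 B3 A3 G3 F#3.

F#3 B3 A3 G3 F#3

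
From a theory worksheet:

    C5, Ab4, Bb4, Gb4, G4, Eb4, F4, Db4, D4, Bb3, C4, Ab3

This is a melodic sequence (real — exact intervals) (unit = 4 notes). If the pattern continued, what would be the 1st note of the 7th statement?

The unit is 4 notes. Position-1 pitches of the 3 shown cells: C5, G4, D4.
Extending down a 4th: A3 → E3 → B2 → F#2.

F#2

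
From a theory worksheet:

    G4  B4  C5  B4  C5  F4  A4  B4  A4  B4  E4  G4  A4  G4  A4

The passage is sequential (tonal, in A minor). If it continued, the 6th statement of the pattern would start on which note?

With a 5-note motive the entries are G4, F4, E4, each down a 2nd from the previous.
Continuing: D4 → C4 → B3. Statement 6 starts on B3.

B3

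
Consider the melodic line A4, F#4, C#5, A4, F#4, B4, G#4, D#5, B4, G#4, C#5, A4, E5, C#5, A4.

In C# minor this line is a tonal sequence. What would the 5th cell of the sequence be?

E5 C#5 G#5 E5 C#5

With a 5-note motive the entries are A4, B4, C#5, each up a 2nd from the previous.
Carrying on: D#5 → E5.
Statement 5 starts on E5 and keeps the same diatonic contour: E5 C#5 G#5 E5 C#5.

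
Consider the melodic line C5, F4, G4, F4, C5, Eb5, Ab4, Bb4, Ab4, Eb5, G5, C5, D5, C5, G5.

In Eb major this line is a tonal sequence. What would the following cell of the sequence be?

Bb5 Eb5 F5 Eb5 Bb5

Unit = 5 notes; the statements start on C5, Eb5, G5, moving up a 3rd each time.
So cell 4 is Bb5 Eb5 F5 Eb5 Bb5.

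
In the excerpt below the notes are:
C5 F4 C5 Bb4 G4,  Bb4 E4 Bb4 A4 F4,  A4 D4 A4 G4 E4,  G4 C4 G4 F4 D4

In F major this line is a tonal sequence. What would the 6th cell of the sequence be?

Taking 5-note groups, the heads are C5, Bb4, A4, G4: the pattern moves down a 2nd.
Continuing the starts: F4 → E4.
Statement 6 starts on E4 and keeps the same diatonic contour: E4 A3 E4 D4 Bb3.

E4 A3 E4 D4 Bb3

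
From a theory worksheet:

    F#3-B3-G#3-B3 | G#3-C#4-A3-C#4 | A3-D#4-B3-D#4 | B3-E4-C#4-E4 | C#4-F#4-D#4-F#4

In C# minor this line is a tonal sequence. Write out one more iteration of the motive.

D#4 G#4 E4 G#4

Taking 4-note groups, the heads are F#3, G#3, A3, B3, C#4: the pattern moves up a 2nd.
Statement 6 starts on D#4 and keeps the same diatonic contour: D#4 G#4 E4 G#4.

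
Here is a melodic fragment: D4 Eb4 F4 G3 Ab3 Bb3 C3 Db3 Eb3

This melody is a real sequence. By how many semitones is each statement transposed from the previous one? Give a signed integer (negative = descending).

Taking 3-note groups, the heads are D4, G3, C3: the pattern moves down a 5th.
D4→G3 is 55 − 62 = -7 semitones.

-7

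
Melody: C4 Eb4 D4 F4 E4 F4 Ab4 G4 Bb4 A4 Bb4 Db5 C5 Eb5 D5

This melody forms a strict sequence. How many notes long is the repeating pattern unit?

5

There are 15 notes; a 5-note unit gives 3 cells:
C4 Eb4 D4 F4 E4 | F4 Ab4 G4 Bb4 A4 | Bb4 Db5 C5 Eb5 D5
Every group is a transposition up a 4th of the one before; no shorter unit works.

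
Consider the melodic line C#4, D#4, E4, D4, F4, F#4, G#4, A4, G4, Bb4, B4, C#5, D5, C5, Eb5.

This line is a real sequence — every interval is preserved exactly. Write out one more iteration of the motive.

E5 F#5 G5 F5 Ab5

With a 5-note motive the entries are C#4, F#4, B4, each up a 4th from the previous.
So cell 4 is E5 F#5 G5 F5 Ab5.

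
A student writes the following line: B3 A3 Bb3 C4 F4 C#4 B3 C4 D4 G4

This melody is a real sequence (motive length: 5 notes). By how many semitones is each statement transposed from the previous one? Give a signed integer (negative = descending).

2

Unit = 5 notes; the statements start on B3, C#4, moving up a 2nd each time.
Counting half-steps from B3 to C#4: 2.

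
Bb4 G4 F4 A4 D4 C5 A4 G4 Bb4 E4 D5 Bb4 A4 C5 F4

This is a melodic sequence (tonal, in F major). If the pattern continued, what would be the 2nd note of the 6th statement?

E5

The unit is 5 notes. Position-2 pitches of the 3 shown cells: G4, A4, Bb4.
Extending up a 2nd: C5 → D5 → E5.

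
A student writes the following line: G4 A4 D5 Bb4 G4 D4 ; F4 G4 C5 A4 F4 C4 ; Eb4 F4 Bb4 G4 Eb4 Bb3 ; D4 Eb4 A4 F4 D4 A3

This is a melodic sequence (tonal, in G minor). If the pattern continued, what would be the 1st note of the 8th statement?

G3

With 6-note cells, note 1 of each statement runs G4, F4, Eb4, D4.
Carrying that down a 2nd forward: C4 → Bb3 → A3 → G3.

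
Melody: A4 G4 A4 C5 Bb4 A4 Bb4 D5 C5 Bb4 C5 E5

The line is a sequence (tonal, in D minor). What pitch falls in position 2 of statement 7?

F5

Grouping in 4s, the 2nd note of each cell is G4, A4, Bb4.
Extending up a 2nd: C5 → D5 → E5 → F5.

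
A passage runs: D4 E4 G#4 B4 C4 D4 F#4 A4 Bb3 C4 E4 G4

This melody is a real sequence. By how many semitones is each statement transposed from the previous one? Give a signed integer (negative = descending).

-2

Unit = 4 notes; the statements start on D4, C4, Bb3, moving down a 2nd each time.
D4→C4 is 60 − 62 = -2 semitones.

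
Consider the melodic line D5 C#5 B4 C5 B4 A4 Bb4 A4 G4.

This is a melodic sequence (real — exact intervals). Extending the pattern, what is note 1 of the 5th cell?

Grouping in 3s, the 1st note of each cell is D5, C5, Bb4.
Carrying that down a 2nd forward: Ab4 → Gb4.

Gb4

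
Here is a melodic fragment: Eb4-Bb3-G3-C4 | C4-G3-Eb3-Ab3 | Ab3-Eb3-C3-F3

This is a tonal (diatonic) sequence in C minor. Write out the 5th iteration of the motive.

The 4-note cells begin on Eb4, C4, Ab3 — each down a 3rd from the last.
Continuing the starts: F3 → D3.
Statement 5 starts on D3 and keeps the same diatonic contour: D3 Ab2 F2 Bb2.

D3 Ab2 F2 Bb2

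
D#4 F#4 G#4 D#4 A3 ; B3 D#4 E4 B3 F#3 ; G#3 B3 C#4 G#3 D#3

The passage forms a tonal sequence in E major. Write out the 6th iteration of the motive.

Unit = 5 notes; the statements start on D#4, B3, G#3, moving down a 3rd each time.
Continuing the starts: E3 → C#3 → A2.
Statement 6 starts on A2 and keeps the same diatonic contour: A2 C#3 D#3 A2 E2.

A2 C#3 D#3 A2 E2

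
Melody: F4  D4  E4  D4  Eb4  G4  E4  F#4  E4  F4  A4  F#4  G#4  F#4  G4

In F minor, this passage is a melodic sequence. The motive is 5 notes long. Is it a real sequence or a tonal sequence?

Each cell has the same semitone pattern (-3, 2, -2, 1) — intervals are preserved exactly.
And D4 lies outside F minor, so the sequence is real rather than tonal.

real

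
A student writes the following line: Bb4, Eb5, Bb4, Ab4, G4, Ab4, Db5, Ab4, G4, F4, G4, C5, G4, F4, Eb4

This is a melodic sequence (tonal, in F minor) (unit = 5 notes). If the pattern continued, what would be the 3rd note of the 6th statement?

With 5-note cells, note 3 of each statement runs Bb4, Ab4, G4.
Each moves down a 2nd. Continuing: F4 → Eb4 → Db4.

Db4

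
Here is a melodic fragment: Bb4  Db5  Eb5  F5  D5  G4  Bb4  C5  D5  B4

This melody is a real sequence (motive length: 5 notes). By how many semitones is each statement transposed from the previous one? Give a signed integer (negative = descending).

-3

The 5-note cells begin on Bb4, G4 — each down a 3rd from the last.
Counting half-steps from Bb4 to G4: -3.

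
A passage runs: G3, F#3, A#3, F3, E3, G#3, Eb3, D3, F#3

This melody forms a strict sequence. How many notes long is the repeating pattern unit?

3

Try groups of 3 (3 cells in 9 notes):
G3 F#3 A#3 | F3 E3 G#3 | Eb3 D3 F#3
Every group is a transposition down a 2nd of the one before; no shorter unit works.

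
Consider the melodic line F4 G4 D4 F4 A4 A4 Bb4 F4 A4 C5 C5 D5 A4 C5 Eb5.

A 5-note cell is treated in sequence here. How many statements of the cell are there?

3

15 notes in groups of 5 gives 15/5 = 3 statements.
Starts: F4, A4, C5 — each up a 3rd.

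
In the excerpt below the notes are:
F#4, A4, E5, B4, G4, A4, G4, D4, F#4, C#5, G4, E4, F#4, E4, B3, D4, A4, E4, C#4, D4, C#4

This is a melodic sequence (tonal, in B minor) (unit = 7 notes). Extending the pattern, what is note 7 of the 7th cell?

Grouping in 7s, the 7th note of each cell is G4, E4, C#4.
Each moves down a 3rd. Continuing: A3 → F#3 → D3 → B2.

B2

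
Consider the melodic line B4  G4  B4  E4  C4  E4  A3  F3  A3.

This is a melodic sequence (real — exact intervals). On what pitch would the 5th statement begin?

G2

Taking 3-note groups, the heads are B4, E4, A3: the pattern moves down a 5th.
Continuing: D3 → G2. Statement 5 starts on G2.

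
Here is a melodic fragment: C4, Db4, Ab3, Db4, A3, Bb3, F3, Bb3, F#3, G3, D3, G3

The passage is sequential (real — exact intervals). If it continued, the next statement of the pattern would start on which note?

The 4-note cells begin on C4, A3, F#3 — each down a 3rd from the last.
One more step down a 3rd gives D#3.

D#3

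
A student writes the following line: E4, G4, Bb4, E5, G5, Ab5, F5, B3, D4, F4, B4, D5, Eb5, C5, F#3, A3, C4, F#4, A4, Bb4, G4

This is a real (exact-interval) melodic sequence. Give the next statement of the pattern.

C#3 E3 G3 C#4 E4 F4 D4

With a 7-note motive the entries are E4, B3, F#3, each down a 4th from the previous.
So cell 4 is C#3 E3 G3 C#4 E4 F4 D4.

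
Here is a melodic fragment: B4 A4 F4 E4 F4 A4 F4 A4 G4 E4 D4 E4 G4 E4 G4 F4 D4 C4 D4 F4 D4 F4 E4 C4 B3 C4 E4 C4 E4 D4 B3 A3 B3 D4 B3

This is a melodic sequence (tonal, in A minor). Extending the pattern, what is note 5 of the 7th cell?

G3

The unit is 7 notes. Position-5 pitches of the 5 shown cells: F4, E4, D4, C4, B3.
Each moves down a 2nd. Continuing: A3 → G3.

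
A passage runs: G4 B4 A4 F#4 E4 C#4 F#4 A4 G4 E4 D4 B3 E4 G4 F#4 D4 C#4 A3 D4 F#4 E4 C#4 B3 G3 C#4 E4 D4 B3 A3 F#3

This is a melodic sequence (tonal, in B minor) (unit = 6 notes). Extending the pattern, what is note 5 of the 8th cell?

E3

With 6-note cells, note 5 of each statement runs E4, D4, C#4, B3, A3.
Extending down a 2nd: G3 → F#3 → E3.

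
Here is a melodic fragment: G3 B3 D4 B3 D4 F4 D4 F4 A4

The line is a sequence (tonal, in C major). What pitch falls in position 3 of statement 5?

E5

The unit is 3 notes. Position-3 pitches of the 3 shown cells: D4, F4, A4.
Each moves up a 3rd. Continuing: C5 → E5.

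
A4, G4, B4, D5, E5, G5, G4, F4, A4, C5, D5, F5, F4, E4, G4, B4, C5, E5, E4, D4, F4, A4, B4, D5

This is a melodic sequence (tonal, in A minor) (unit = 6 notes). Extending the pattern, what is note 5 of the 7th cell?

The unit is 6 notes. Position-5 pitches of the 4 shown cells: E5, D5, C5, B4.
Carrying that down a 2nd forward: A4 → G4 → F4.

F4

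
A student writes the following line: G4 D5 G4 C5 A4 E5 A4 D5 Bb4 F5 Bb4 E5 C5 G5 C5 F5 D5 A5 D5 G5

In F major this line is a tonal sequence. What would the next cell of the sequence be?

E5 Bb5 E5 A5

The 4-note cells begin on G4, A4, Bb4, C5, D5 — each up a 2nd from the last.
So cell 6 is E5 Bb5 E5 A5.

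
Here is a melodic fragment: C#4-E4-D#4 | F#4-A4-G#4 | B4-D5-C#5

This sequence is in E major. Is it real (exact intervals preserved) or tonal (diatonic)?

real

Each cell has the same semitone pattern (3, -1) — intervals are preserved exactly.
And D5 lies outside E major, so the sequence is real rather than tonal.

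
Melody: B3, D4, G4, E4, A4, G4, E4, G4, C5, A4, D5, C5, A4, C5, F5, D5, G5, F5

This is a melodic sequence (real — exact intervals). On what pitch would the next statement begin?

D5

Taking 6-note groups, the heads are B3, E4, A4: the pattern moves up a 4th.
The next head, up a 4th from A4, is D5.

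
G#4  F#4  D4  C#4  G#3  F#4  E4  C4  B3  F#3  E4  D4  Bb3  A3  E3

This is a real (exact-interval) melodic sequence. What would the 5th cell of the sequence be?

Taking 5-note groups, the heads are G#4, F#4, E4: the pattern moves down a 2nd.
Continuing the starts: D4 → C4.
From C4 the exact shape gives C4 Bb3 Gb3 F3 C3.

C4 Bb3 Gb3 F3 C3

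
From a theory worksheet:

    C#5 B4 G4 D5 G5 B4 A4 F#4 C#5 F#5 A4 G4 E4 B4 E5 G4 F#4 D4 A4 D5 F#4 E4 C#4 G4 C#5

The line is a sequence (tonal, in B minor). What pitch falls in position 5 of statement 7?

A4

The unit is 5 notes. Position-5 pitches of the 5 shown cells: G5, F#5, E5, D5, C#5.
Extending down a 2nd: B4 → A4.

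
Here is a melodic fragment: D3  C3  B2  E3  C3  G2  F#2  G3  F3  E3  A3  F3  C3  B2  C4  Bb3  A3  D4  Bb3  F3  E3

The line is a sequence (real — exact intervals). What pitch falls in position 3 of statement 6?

With 7-note cells, note 3 of each statement runs B2, E3, A3.
Each moves up a 4th. Continuing: D4 → G4 → C5.

C5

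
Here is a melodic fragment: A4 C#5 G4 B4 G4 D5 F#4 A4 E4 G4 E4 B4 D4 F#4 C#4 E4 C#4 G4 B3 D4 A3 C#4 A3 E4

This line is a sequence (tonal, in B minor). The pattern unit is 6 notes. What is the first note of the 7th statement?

C#3

With a 6-note motive the entries are A4, F#4, D4, B3, each down a 3rd from the previous.
Extending the heads down a 3rd: G3 → E3 → C#3.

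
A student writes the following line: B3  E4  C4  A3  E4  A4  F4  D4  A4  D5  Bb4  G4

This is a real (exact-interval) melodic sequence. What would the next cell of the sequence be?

D5 G5 Eb5 C5

The 4-note cells begin on B3, E4, A4 — each up a 4th from the last.
Statement 4 starts on D5 and keeps the same exact contour: D5 G5 Eb5 C5.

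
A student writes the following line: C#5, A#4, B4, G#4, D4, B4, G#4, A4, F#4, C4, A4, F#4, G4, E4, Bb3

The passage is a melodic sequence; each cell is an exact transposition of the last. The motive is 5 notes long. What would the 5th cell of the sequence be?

The 5-note cells begin on C#5, B4, A4 — each down a 2nd from the last.
Continuing the starts: G4 → F4.
From F4 the exact shape gives F4 D4 Eb4 C4 Gb3.

F4 D4 Eb4 C4 Gb3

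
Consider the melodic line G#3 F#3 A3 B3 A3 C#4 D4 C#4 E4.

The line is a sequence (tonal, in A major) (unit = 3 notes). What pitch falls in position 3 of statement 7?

F#5

The unit is 3 notes. Position-3 pitches of the 3 shown cells: A3, C#4, E4.
Carrying that up a 3rd forward: G#4 → B4 → D5 → F#5.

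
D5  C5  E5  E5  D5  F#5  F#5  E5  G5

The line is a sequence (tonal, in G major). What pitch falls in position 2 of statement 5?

G5

Grouping in 3s, the 2nd note of each cell is C5, D5, E5.
Each moves up a 2nd. Continuing: F#5 → G5.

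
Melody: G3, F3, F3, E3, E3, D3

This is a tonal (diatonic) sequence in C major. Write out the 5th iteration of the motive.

C3 B2

Unit = 2 notes; the statements start on G3, F3, E3, moving down a 2nd each time.
Carrying on: D3 → C3.
From C3 the diatonic shape gives C3 B2.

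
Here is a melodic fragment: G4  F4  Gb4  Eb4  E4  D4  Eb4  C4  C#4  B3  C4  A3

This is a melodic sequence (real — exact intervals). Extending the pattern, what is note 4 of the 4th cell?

With 4-note cells, note 4 of each statement runs Eb4, C4, A3.
One more down a 3rd gives F#3.

F#3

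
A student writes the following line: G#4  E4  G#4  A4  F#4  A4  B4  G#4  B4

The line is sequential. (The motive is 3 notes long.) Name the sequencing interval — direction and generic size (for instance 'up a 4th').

The 3-note cells begin on G#4, A4, B4 — each up a 2nd from the last.
G#4 to A4 is up a 2nd.

up a 2nd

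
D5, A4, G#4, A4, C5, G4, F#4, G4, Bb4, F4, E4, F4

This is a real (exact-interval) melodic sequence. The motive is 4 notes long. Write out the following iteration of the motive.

Ab4 Eb4 D4 Eb4

The 4-note cells begin on D5, C5, Bb4 — each down a 2nd from the last.
So cell 4 is Ab4 Eb4 D4 Eb4.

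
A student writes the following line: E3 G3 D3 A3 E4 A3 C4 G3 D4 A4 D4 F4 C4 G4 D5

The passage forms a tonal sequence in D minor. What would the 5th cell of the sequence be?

Unit = 5 notes; the statements start on E3, A3, D4, moving up a 4th each time.
Carrying on: G4 → C5.
So cell 5 is C5 E5 Bb4 F5 C6.

C5 E5 Bb4 F5 C6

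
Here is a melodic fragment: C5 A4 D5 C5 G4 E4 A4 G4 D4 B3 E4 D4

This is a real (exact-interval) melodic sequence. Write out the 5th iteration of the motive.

Unit = 4 notes; the statements start on C5, G4, D4, moving down a 4th each time.
Continuing the starts: A3 → E3.
From E3 the exact shape gives E3 C#3 F#3 E3.

E3 C#3 F#3 E3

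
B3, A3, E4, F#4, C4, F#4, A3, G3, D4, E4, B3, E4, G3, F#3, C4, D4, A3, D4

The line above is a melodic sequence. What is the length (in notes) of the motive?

6

18 notes total. Splitting into 3 groups of 6:
B3 A3 E4 F#4 C4 F#4 | A3 G3 D4 E4 B3 E4 | G3 F#3 C4 D4 A3 D4
Every group is a transposition down a 2nd of the one before; no shorter unit works.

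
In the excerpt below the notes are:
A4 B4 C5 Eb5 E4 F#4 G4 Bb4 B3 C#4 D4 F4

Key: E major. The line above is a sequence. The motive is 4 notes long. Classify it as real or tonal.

Each cell has the same semitone pattern (2, 1, 3) — intervals are preserved exactly.
And C5 lies outside E major, so the sequence is real rather than tonal.

real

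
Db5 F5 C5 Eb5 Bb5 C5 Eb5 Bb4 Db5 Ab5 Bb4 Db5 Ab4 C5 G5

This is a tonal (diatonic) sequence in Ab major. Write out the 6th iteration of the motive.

F4 Ab4 Eb4 G4 Db5

The 5-note cells begin on Db5, C5, Bb4 — each down a 2nd from the last.
Continuing the starts: Ab4 → G4 → F4.
From F4 the diatonic shape gives F4 Ab4 Eb4 G4 Db5.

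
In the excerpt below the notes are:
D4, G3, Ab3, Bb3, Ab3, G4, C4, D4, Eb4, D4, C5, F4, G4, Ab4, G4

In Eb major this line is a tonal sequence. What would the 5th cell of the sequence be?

Bb5 Eb5 F5 G5 F5

Taking 5-note groups, the heads are D4, G4, C5: the pattern moves up a 4th.
Continuing the starts: F5 → Bb5.
From Bb5 the diatonic shape gives Bb5 Eb5 F5 G5 F5.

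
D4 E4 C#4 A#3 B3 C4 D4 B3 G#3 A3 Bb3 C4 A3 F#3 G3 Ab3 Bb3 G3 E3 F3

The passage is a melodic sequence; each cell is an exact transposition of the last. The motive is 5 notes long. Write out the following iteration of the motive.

The 5-note cells begin on D4, C4, Bb3, Ab3 — each down a 2nd from the last.
From Gb3 the exact shape gives Gb3 Ab3 F3 D3 Eb3.

Gb3 Ab3 F3 D3 Eb3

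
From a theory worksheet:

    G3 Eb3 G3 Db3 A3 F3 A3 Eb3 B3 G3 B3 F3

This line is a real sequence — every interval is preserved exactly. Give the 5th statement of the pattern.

With a 4-note motive the entries are G3, A3, B3, each up a 2nd from the previous.
Carrying on: C#4 → D#4.
So cell 5 is D#4 B3 D#4 A3.

D#4 B3 D#4 A3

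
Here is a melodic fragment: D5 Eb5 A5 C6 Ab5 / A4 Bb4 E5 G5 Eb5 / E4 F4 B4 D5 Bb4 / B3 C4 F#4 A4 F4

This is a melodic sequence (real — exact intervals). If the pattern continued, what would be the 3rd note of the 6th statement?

The unit is 5 notes. Position-3 pitches of the 4 shown cells: A5, E5, B4, F#4.
Extending down a 4th: C#4 → G#3.

G#3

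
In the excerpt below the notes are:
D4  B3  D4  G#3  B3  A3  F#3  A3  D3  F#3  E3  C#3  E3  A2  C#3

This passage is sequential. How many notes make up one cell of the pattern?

5

15 notes total. Splitting into 3 groups of 5:
D4 B3 D4 G#3 B3 | A3 F#3 A3 D3 F#3 | E3 C#3 E3 A2 C#3
Each cell is the previous one down a 4th — so the unit is 5 notes.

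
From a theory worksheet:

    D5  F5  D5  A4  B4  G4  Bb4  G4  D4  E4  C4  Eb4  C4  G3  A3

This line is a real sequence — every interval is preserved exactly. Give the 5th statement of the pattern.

Bb2 Db3 Bb2 F2 G2

With a 5-note motive the entries are D5, G4, C4, each down a 5th from the previous.
Extending down a 5th: F3 → Bb2.
From Bb2 the exact shape gives Bb2 Db3 Bb2 F2 G2.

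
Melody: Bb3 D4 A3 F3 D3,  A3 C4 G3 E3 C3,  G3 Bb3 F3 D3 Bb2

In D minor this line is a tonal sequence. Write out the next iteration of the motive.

Unit = 5 notes; the statements start on Bb3, A3, G3, moving down a 2nd each time.
Statement 4 starts on F3 and keeps the same diatonic contour: F3 A3 E3 C3 A2.

F3 A3 E3 C3 A2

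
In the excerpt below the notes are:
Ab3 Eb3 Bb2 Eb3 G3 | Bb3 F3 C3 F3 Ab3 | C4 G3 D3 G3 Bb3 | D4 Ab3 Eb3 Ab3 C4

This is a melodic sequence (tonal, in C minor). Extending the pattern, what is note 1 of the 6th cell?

F4

With 5-note cells, note 1 of each statement runs Ab3, Bb3, C4, D4.
Extending up a 2nd: Eb4 → F4.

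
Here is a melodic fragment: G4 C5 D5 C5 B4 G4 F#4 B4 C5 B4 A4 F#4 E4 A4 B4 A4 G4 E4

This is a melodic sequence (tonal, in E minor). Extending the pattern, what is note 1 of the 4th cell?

D4

With 6-note cells, note 1 of each statement runs G4, F#4, E4.
One more down a 2nd gives D4.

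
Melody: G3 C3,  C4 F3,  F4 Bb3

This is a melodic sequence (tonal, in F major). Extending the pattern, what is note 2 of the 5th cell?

The unit is 2 notes. Position-2 pitches of the 3 shown cells: C3, F3, Bb3.
Each moves up a 4th. Continuing: E4 → A4.

A4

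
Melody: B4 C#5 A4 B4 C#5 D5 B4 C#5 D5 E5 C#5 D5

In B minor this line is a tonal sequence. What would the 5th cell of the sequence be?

With a 4-note motive the entries are B4, C#5, D5, each up a 2nd from the previous.
Extending up a 2nd: E5 → F#5.
From F#5 the diatonic shape gives F#5 G5 E5 F#5.

F#5 G5 E5 F#5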